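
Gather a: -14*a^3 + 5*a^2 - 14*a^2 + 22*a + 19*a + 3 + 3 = -14*a^3 - 9*a^2 + 41*a + 6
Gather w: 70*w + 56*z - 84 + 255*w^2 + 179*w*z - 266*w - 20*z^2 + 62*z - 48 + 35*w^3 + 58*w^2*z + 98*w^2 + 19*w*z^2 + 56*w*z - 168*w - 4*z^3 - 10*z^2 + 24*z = 35*w^3 + w^2*(58*z + 353) + w*(19*z^2 + 235*z - 364) - 4*z^3 - 30*z^2 + 142*z - 132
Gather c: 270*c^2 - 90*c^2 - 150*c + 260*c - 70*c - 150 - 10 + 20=180*c^2 + 40*c - 140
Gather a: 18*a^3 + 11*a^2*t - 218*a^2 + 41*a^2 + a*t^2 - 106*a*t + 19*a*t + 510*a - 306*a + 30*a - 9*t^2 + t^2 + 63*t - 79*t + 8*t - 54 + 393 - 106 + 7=18*a^3 + a^2*(11*t - 177) + a*(t^2 - 87*t + 234) - 8*t^2 - 8*t + 240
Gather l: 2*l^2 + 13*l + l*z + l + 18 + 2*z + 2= 2*l^2 + l*(z + 14) + 2*z + 20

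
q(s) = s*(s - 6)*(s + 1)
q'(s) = s*(s - 6) + s*(s + 1) + (s - 6)*(s + 1) = 3*s^2 - 10*s - 6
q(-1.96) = -14.98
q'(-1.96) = 25.12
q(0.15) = -1.01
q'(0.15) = -7.43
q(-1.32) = -3.09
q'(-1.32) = 12.43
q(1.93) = -23.02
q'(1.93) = -14.13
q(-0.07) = 0.40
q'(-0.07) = -5.29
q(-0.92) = 0.51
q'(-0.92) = 5.74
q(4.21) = -39.26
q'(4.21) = 5.07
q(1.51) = -17.02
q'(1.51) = -14.26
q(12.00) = 936.00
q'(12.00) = 306.00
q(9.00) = 270.00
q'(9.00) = 147.00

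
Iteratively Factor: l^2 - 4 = (l + 2)*(l - 2)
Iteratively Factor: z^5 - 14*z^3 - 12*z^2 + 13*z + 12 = (z + 1)*(z^4 - z^3 - 13*z^2 + z + 12) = (z - 1)*(z + 1)*(z^3 - 13*z - 12) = (z - 1)*(z + 1)*(z + 3)*(z^2 - 3*z - 4) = (z - 4)*(z - 1)*(z + 1)*(z + 3)*(z + 1)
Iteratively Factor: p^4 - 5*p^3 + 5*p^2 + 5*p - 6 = (p - 2)*(p^3 - 3*p^2 - p + 3) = (p - 3)*(p - 2)*(p^2 - 1) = (p - 3)*(p - 2)*(p + 1)*(p - 1)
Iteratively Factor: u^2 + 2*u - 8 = (u - 2)*(u + 4)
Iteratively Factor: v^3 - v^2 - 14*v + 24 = (v + 4)*(v^2 - 5*v + 6) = (v - 2)*(v + 4)*(v - 3)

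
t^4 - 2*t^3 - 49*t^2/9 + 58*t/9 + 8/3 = (t - 3)*(t - 4/3)*(t + 1/3)*(t + 2)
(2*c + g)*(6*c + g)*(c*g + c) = 12*c^3*g + 12*c^3 + 8*c^2*g^2 + 8*c^2*g + c*g^3 + c*g^2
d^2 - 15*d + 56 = (d - 8)*(d - 7)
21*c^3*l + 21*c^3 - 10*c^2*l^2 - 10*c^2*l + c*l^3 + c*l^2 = (-7*c + l)*(-3*c + l)*(c*l + c)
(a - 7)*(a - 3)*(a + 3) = a^3 - 7*a^2 - 9*a + 63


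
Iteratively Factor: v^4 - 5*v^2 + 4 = (v + 2)*(v^3 - 2*v^2 - v + 2) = (v - 2)*(v + 2)*(v^2 - 1) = (v - 2)*(v - 1)*(v + 2)*(v + 1)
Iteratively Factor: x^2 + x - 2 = (x - 1)*(x + 2)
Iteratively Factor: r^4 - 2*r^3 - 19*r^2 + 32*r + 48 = (r - 4)*(r^3 + 2*r^2 - 11*r - 12) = (r - 4)*(r - 3)*(r^2 + 5*r + 4) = (r - 4)*(r - 3)*(r + 1)*(r + 4)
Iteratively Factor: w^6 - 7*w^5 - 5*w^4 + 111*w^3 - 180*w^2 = (w + 4)*(w^5 - 11*w^4 + 39*w^3 - 45*w^2) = (w - 3)*(w + 4)*(w^4 - 8*w^3 + 15*w^2) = w*(w - 3)*(w + 4)*(w^3 - 8*w^2 + 15*w) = w*(w - 5)*(w - 3)*(w + 4)*(w^2 - 3*w) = w^2*(w - 5)*(w - 3)*(w + 4)*(w - 3)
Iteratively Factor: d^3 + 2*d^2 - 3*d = (d + 3)*(d^2 - d) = (d - 1)*(d + 3)*(d)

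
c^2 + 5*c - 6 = (c - 1)*(c + 6)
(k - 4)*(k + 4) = k^2 - 16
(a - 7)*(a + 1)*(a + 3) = a^3 - 3*a^2 - 25*a - 21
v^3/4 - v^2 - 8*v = v*(v/4 + 1)*(v - 8)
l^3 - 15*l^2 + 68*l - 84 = (l - 7)*(l - 6)*(l - 2)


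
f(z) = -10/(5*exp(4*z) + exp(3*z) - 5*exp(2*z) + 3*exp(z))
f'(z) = -10*(-20*exp(4*z) - 3*exp(3*z) + 10*exp(2*z) - 3*exp(z))/(5*exp(4*z) + exp(3*z) - 5*exp(2*z) + 3*exp(z))^2 = 10*(20*exp(3*z) + 3*exp(2*z) - 10*exp(z) + 3)*exp(-z)/(5*exp(3*z) + exp(2*z) - 5*exp(z) + 3)^2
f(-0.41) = -9.51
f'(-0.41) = 21.21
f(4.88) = -0.00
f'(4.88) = 0.00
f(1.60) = -0.00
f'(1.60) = 0.01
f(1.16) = -0.02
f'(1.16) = 0.08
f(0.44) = -0.39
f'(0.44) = 1.67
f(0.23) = -0.96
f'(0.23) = 4.08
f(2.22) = -0.00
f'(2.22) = 0.00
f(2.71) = -0.00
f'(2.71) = 0.00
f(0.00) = -2.50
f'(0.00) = 10.00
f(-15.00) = -10896730.13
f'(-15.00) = 10896724.57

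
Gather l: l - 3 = l - 3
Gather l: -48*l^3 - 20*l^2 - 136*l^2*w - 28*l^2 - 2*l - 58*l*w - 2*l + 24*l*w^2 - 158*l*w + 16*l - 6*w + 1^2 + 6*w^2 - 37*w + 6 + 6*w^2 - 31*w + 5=-48*l^3 + l^2*(-136*w - 48) + l*(24*w^2 - 216*w + 12) + 12*w^2 - 74*w + 12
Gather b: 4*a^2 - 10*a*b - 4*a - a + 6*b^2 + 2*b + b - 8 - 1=4*a^2 - 5*a + 6*b^2 + b*(3 - 10*a) - 9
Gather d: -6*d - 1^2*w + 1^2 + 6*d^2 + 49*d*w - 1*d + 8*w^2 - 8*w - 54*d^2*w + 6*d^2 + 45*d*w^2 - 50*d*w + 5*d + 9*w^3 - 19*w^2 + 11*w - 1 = d^2*(12 - 54*w) + d*(45*w^2 - w - 2) + 9*w^3 - 11*w^2 + 2*w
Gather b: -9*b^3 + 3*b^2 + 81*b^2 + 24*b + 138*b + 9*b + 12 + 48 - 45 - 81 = -9*b^3 + 84*b^2 + 171*b - 66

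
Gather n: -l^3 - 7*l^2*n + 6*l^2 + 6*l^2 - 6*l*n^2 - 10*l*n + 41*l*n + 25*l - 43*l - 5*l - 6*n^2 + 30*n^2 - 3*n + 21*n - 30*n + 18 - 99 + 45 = -l^3 + 12*l^2 - 23*l + n^2*(24 - 6*l) + n*(-7*l^2 + 31*l - 12) - 36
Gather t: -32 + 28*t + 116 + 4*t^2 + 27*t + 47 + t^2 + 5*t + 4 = 5*t^2 + 60*t + 135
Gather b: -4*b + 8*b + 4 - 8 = 4*b - 4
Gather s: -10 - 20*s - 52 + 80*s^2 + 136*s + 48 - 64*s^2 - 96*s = 16*s^2 + 20*s - 14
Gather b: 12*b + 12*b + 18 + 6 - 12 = 24*b + 12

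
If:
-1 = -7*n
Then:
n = 1/7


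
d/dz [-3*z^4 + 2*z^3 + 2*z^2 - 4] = 2*z*(-6*z^2 + 3*z + 2)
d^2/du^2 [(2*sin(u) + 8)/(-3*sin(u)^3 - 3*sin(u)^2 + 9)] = 2*(4*sin(u)^7 + 39*sin(u)^6 + 39*sin(u)^5 + sin(u)^4 + 60*sin(u)^3 - 12*sin(u)^2 - 81*sin(u) - 24)/(3*(sin(u)^3 + sin(u)^2 - 3)^3)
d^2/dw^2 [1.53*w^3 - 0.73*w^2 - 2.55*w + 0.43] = 9.18*w - 1.46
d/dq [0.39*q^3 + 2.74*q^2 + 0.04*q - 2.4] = 1.17*q^2 + 5.48*q + 0.04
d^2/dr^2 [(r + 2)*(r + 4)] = 2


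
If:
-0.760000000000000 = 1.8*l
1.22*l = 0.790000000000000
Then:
No Solution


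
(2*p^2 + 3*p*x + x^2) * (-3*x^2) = -6*p^2*x^2 - 9*p*x^3 - 3*x^4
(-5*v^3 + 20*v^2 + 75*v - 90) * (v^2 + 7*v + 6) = -5*v^5 - 15*v^4 + 185*v^3 + 555*v^2 - 180*v - 540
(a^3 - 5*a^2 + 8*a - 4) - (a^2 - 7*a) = a^3 - 6*a^2 + 15*a - 4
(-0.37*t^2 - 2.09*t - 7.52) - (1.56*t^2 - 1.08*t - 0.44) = -1.93*t^2 - 1.01*t - 7.08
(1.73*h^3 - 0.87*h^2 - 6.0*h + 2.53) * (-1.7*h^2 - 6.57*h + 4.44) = -2.941*h^5 - 9.8871*h^4 + 23.5971*h^3 + 31.2562*h^2 - 43.2621*h + 11.2332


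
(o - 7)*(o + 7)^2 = o^3 + 7*o^2 - 49*o - 343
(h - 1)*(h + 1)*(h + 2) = h^3 + 2*h^2 - h - 2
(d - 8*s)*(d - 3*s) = d^2 - 11*d*s + 24*s^2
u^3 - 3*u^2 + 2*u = u*(u - 2)*(u - 1)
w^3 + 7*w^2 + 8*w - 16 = (w - 1)*(w + 4)^2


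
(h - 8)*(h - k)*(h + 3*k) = h^3 + 2*h^2*k - 8*h^2 - 3*h*k^2 - 16*h*k + 24*k^2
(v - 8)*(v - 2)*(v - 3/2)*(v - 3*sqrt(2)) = v^4 - 23*v^3/2 - 3*sqrt(2)*v^3 + 31*v^2 + 69*sqrt(2)*v^2/2 - 93*sqrt(2)*v - 24*v + 72*sqrt(2)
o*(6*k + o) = 6*k*o + o^2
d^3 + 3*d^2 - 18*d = d*(d - 3)*(d + 6)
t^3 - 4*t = t*(t - 2)*(t + 2)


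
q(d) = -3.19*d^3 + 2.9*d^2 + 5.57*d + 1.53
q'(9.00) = -717.40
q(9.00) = -2038.95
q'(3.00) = -63.16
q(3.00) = -41.79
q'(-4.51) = -215.24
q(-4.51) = 328.03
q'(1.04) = 1.25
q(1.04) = 6.87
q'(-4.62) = -225.49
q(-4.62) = 352.26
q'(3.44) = -87.73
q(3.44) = -74.85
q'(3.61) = -98.21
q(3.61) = -90.65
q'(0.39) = 6.38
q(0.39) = 3.95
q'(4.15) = -135.18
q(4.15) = -153.41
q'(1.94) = -19.20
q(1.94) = -0.04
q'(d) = -9.57*d^2 + 5.8*d + 5.57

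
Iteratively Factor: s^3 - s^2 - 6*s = (s - 3)*(s^2 + 2*s) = (s - 3)*(s + 2)*(s)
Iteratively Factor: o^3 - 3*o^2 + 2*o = (o)*(o^2 - 3*o + 2) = o*(o - 2)*(o - 1)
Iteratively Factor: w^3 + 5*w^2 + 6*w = (w + 3)*(w^2 + 2*w) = (w + 2)*(w + 3)*(w)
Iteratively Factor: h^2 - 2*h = (h)*(h - 2)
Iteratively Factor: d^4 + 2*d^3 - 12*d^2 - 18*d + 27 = (d - 1)*(d^3 + 3*d^2 - 9*d - 27) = (d - 1)*(d + 3)*(d^2 - 9) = (d - 1)*(d + 3)^2*(d - 3)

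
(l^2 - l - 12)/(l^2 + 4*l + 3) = (l - 4)/(l + 1)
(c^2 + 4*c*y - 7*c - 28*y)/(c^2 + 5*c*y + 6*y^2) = (c^2 + 4*c*y - 7*c - 28*y)/(c^2 + 5*c*y + 6*y^2)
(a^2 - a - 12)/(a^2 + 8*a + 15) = (a - 4)/(a + 5)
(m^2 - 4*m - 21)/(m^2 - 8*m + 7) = (m + 3)/(m - 1)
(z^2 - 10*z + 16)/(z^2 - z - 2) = (z - 8)/(z + 1)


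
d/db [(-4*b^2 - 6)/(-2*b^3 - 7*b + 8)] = 2*(4*b*(2*b^3 + 7*b - 8) - (2*b^2 + 3)*(6*b^2 + 7))/(2*b^3 + 7*b - 8)^2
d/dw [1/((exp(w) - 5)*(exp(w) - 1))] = 2*(3 - exp(w))*exp(w)/(exp(4*w) - 12*exp(3*w) + 46*exp(2*w) - 60*exp(w) + 25)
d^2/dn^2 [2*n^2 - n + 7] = 4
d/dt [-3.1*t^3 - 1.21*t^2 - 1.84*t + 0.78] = -9.3*t^2 - 2.42*t - 1.84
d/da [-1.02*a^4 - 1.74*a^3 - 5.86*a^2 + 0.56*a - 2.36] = -4.08*a^3 - 5.22*a^2 - 11.72*a + 0.56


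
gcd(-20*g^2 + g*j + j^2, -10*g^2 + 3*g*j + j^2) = 5*g + j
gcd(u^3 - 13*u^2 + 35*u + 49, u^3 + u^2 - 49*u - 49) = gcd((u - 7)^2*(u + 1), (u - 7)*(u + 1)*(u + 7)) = u^2 - 6*u - 7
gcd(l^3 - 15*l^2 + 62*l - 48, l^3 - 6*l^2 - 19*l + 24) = l^2 - 9*l + 8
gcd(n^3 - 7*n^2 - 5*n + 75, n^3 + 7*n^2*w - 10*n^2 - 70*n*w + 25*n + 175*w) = n^2 - 10*n + 25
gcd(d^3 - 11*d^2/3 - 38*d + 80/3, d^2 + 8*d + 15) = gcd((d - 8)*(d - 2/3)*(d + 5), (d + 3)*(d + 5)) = d + 5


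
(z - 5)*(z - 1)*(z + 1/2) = z^3 - 11*z^2/2 + 2*z + 5/2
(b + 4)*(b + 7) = b^2 + 11*b + 28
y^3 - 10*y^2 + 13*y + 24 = (y - 8)*(y - 3)*(y + 1)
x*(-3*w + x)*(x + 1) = -3*w*x^2 - 3*w*x + x^3 + x^2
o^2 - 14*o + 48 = (o - 8)*(o - 6)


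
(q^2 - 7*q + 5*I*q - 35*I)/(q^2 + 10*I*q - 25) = (q - 7)/(q + 5*I)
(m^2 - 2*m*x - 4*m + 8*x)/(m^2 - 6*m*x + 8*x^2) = (4 - m)/(-m + 4*x)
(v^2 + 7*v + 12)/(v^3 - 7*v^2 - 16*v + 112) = (v + 3)/(v^2 - 11*v + 28)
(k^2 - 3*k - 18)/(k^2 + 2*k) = (k^2 - 3*k - 18)/(k*(k + 2))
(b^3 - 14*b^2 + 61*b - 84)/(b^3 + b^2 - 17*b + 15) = (b^2 - 11*b + 28)/(b^2 + 4*b - 5)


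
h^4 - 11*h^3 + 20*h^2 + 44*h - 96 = (h - 8)*(h - 3)*(h - 2)*(h + 2)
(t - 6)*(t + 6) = t^2 - 36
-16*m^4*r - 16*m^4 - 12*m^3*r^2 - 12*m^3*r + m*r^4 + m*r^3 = (-4*m + r)*(2*m + r)^2*(m*r + m)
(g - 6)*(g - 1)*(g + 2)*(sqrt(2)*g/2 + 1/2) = sqrt(2)*g^4/2 - 5*sqrt(2)*g^3/2 + g^3/2 - 4*sqrt(2)*g^2 - 5*g^2/2 - 4*g + 6*sqrt(2)*g + 6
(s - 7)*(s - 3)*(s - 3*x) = s^3 - 3*s^2*x - 10*s^2 + 30*s*x + 21*s - 63*x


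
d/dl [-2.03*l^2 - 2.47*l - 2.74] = -4.06*l - 2.47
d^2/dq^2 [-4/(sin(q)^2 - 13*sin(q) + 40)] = 4*(4*sin(q)^4 - 39*sin(q)^3 + 3*sin(q)^2 + 598*sin(q) - 258)/(sin(q)^2 - 13*sin(q) + 40)^3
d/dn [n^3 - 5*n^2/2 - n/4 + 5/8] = 3*n^2 - 5*n - 1/4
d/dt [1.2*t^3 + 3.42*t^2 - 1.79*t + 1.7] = 3.6*t^2 + 6.84*t - 1.79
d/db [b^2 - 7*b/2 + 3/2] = 2*b - 7/2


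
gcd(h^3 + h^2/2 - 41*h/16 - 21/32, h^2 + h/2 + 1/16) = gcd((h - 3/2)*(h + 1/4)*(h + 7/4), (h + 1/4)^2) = h + 1/4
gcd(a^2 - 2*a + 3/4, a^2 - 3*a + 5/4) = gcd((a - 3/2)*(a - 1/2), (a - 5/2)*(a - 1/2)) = a - 1/2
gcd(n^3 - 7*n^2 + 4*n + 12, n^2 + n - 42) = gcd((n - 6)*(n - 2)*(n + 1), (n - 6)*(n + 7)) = n - 6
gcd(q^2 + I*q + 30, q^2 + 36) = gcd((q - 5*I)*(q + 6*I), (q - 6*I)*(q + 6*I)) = q + 6*I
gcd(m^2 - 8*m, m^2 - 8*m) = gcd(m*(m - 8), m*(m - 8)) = m^2 - 8*m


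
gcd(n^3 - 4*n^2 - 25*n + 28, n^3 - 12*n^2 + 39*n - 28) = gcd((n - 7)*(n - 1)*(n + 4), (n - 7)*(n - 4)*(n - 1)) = n^2 - 8*n + 7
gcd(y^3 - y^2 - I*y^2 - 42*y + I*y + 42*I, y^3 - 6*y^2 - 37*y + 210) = y^2 - y - 42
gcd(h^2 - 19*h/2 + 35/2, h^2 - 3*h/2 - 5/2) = h - 5/2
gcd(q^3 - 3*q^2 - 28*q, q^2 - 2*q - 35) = q - 7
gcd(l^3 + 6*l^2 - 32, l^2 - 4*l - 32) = l + 4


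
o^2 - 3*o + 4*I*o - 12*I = (o - 3)*(o + 4*I)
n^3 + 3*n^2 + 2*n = n*(n + 1)*(n + 2)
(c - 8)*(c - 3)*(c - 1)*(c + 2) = c^4 - 10*c^3 + 11*c^2 + 46*c - 48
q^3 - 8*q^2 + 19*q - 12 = (q - 4)*(q - 3)*(q - 1)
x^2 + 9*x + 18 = (x + 3)*(x + 6)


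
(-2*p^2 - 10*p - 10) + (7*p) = -2*p^2 - 3*p - 10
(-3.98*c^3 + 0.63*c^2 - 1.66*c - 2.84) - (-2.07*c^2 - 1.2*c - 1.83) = -3.98*c^3 + 2.7*c^2 - 0.46*c - 1.01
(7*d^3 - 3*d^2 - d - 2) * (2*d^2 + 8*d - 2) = 14*d^5 + 50*d^4 - 40*d^3 - 6*d^2 - 14*d + 4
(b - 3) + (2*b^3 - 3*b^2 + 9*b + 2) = 2*b^3 - 3*b^2 + 10*b - 1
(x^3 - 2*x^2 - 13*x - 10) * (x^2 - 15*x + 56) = x^5 - 17*x^4 + 73*x^3 + 73*x^2 - 578*x - 560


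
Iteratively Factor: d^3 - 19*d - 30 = (d + 2)*(d^2 - 2*d - 15) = (d - 5)*(d + 2)*(d + 3)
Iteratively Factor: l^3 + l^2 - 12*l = (l - 3)*(l^2 + 4*l) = l*(l - 3)*(l + 4)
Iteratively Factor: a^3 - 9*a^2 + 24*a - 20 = (a - 5)*(a^2 - 4*a + 4) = (a - 5)*(a - 2)*(a - 2)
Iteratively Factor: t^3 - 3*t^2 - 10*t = (t - 5)*(t^2 + 2*t) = t*(t - 5)*(t + 2)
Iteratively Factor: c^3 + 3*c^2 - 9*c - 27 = (c + 3)*(c^2 - 9) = (c + 3)^2*(c - 3)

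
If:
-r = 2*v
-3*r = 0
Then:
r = 0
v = 0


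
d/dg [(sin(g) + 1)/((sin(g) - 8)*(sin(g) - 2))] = (-2*sin(g) + cos(g)^2 + 25)*cos(g)/((sin(g) - 8)^2*(sin(g) - 2)^2)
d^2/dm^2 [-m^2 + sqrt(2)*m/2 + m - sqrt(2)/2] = -2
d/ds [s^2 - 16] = 2*s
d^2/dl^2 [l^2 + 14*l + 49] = 2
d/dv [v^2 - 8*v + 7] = 2*v - 8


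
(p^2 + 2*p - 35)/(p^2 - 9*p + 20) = (p + 7)/(p - 4)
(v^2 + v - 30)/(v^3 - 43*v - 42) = (v - 5)/(v^2 - 6*v - 7)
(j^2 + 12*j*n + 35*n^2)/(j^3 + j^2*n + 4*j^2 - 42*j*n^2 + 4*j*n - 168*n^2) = (j + 5*n)/(j^2 - 6*j*n + 4*j - 24*n)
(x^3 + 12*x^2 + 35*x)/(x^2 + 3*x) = (x^2 + 12*x + 35)/(x + 3)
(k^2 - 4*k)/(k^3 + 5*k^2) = (k - 4)/(k*(k + 5))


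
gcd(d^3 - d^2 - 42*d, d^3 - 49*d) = d^2 - 7*d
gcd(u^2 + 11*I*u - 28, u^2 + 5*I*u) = 1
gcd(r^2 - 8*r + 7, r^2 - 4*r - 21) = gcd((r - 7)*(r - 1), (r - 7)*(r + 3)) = r - 7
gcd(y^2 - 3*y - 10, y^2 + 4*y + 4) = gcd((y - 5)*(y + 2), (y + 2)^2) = y + 2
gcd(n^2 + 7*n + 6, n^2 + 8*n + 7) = n + 1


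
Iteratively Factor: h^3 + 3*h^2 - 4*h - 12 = (h - 2)*(h^2 + 5*h + 6) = (h - 2)*(h + 2)*(h + 3)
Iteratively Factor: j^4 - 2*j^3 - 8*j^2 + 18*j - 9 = (j - 3)*(j^3 + j^2 - 5*j + 3) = (j - 3)*(j - 1)*(j^2 + 2*j - 3) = (j - 3)*(j - 1)*(j + 3)*(j - 1)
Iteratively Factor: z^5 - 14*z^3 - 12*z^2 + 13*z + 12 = (z + 3)*(z^4 - 3*z^3 - 5*z^2 + 3*z + 4) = (z + 1)*(z + 3)*(z^3 - 4*z^2 - z + 4) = (z + 1)^2*(z + 3)*(z^2 - 5*z + 4) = (z - 4)*(z + 1)^2*(z + 3)*(z - 1)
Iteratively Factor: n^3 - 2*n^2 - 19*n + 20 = (n - 1)*(n^2 - n - 20) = (n - 5)*(n - 1)*(n + 4)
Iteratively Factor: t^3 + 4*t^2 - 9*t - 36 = (t - 3)*(t^2 + 7*t + 12) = (t - 3)*(t + 3)*(t + 4)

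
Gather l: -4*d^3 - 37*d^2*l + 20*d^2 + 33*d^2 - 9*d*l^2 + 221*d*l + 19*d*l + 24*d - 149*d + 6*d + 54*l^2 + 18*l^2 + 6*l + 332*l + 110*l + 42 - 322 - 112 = -4*d^3 + 53*d^2 - 119*d + l^2*(72 - 9*d) + l*(-37*d^2 + 240*d + 448) - 392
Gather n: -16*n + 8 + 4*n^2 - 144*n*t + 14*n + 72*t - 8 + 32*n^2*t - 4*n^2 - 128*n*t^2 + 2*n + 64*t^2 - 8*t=32*n^2*t + n*(-128*t^2 - 144*t) + 64*t^2 + 64*t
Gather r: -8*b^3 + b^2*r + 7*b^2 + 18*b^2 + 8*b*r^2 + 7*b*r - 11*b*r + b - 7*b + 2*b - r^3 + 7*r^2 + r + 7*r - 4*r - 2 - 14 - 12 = -8*b^3 + 25*b^2 - 4*b - r^3 + r^2*(8*b + 7) + r*(b^2 - 4*b + 4) - 28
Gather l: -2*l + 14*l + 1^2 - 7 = 12*l - 6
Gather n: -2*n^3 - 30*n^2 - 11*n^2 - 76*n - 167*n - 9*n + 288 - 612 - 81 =-2*n^3 - 41*n^2 - 252*n - 405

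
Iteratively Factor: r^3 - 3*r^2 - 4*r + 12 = (r + 2)*(r^2 - 5*r + 6) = (r - 2)*(r + 2)*(r - 3)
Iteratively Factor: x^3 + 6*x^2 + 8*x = (x + 2)*(x^2 + 4*x) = (x + 2)*(x + 4)*(x)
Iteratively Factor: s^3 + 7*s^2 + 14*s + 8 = (s + 2)*(s^2 + 5*s + 4) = (s + 2)*(s + 4)*(s + 1)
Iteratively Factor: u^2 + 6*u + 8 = (u + 4)*(u + 2)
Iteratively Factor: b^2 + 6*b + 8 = (b + 2)*(b + 4)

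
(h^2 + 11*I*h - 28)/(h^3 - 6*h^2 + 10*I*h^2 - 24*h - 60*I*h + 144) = (h + 7*I)/(h^2 + 6*h*(-1 + I) - 36*I)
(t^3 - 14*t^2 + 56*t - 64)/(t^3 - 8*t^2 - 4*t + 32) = (t - 4)/(t + 2)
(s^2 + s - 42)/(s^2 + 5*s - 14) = (s - 6)/(s - 2)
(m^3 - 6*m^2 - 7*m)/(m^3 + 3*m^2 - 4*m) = (m^2 - 6*m - 7)/(m^2 + 3*m - 4)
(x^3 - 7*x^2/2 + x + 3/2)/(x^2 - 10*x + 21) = (2*x^2 - x - 1)/(2*(x - 7))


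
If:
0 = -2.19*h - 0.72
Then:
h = -0.33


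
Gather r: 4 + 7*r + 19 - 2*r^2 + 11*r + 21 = -2*r^2 + 18*r + 44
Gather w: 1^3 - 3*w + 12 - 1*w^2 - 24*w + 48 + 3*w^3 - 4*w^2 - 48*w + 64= 3*w^3 - 5*w^2 - 75*w + 125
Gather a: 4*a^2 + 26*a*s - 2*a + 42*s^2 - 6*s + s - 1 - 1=4*a^2 + a*(26*s - 2) + 42*s^2 - 5*s - 2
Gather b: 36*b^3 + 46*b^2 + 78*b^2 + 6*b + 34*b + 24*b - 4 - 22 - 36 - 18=36*b^3 + 124*b^2 + 64*b - 80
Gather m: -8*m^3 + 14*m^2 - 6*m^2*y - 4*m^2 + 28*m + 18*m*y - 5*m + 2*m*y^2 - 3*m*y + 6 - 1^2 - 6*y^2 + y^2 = -8*m^3 + m^2*(10 - 6*y) + m*(2*y^2 + 15*y + 23) - 5*y^2 + 5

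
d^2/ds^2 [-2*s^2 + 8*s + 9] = -4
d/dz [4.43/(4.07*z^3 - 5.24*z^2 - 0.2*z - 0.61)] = (-54.0903*z^2 + 46.4264*z + 0.886)/(-4.07*z^3 + 5.24*z^2 + 0.2*z + 0.61)^2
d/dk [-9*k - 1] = -9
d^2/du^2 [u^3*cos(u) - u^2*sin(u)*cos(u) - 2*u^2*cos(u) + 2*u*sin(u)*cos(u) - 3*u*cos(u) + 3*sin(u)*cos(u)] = -u^3*cos(u) - 6*u^2*sin(u) + 2*u^2*sin(2*u) + 2*u^2*cos(u) + 8*u*sin(u) - 4*sqrt(2)*u*sin(2*u + pi/4) + 9*u*cos(u) + 6*sin(u) - 7*sin(2*u) - 4*cos(u) + 4*cos(2*u)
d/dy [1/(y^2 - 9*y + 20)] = (9 - 2*y)/(y^2 - 9*y + 20)^2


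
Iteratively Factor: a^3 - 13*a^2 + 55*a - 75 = (a - 3)*(a^2 - 10*a + 25) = (a - 5)*(a - 3)*(a - 5)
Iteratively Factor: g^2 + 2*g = (g)*(g + 2)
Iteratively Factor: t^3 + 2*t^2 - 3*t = (t)*(t^2 + 2*t - 3) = t*(t + 3)*(t - 1)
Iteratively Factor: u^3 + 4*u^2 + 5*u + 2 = (u + 1)*(u^2 + 3*u + 2) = (u + 1)*(u + 2)*(u + 1)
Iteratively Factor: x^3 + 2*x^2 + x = (x)*(x^2 + 2*x + 1) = x*(x + 1)*(x + 1)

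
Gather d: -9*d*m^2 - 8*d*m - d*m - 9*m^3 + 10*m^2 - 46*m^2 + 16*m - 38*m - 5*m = d*(-9*m^2 - 9*m) - 9*m^3 - 36*m^2 - 27*m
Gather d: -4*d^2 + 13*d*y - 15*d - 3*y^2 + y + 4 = -4*d^2 + d*(13*y - 15) - 3*y^2 + y + 4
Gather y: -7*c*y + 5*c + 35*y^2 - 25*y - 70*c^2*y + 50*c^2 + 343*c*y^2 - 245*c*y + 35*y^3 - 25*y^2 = 50*c^2 + 5*c + 35*y^3 + y^2*(343*c + 10) + y*(-70*c^2 - 252*c - 25)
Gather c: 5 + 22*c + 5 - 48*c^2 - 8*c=-48*c^2 + 14*c + 10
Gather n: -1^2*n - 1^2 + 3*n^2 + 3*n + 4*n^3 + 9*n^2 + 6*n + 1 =4*n^3 + 12*n^2 + 8*n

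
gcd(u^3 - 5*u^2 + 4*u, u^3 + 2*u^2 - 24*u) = u^2 - 4*u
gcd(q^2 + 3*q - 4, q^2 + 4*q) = q + 4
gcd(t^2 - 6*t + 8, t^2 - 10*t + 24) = t - 4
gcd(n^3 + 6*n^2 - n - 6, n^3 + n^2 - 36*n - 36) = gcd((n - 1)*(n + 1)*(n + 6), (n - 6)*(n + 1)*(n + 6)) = n^2 + 7*n + 6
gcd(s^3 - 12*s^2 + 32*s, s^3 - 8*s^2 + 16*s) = s^2 - 4*s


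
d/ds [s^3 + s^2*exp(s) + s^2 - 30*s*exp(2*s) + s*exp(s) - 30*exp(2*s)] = s^2*exp(s) + 3*s^2 - 60*s*exp(2*s) + 3*s*exp(s) + 2*s - 90*exp(2*s) + exp(s)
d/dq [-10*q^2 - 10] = -20*q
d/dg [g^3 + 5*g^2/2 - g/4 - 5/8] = 3*g^2 + 5*g - 1/4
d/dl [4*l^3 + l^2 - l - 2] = 12*l^2 + 2*l - 1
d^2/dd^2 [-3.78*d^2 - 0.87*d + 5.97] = -7.56000000000000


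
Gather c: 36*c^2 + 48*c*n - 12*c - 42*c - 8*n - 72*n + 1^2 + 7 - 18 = 36*c^2 + c*(48*n - 54) - 80*n - 10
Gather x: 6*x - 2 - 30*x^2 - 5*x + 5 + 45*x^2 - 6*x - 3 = 15*x^2 - 5*x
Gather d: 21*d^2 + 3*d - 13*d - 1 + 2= 21*d^2 - 10*d + 1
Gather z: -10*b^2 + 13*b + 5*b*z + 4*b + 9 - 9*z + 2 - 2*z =-10*b^2 + 17*b + z*(5*b - 11) + 11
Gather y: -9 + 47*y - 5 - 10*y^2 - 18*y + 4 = -10*y^2 + 29*y - 10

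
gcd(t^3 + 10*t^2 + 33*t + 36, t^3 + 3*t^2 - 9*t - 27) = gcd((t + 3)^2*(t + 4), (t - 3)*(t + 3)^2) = t^2 + 6*t + 9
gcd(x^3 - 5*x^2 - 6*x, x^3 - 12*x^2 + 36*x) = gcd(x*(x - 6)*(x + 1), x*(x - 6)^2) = x^2 - 6*x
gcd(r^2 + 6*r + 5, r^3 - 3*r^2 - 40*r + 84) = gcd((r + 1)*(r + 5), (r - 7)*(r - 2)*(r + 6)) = 1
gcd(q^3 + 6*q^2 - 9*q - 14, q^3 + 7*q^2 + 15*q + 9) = q + 1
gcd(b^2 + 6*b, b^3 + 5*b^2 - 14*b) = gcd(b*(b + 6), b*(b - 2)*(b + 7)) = b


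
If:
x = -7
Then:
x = -7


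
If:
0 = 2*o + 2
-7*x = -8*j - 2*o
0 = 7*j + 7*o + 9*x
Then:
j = 67/121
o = -1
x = 42/121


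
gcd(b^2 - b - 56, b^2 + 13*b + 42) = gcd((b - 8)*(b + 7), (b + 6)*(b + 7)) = b + 7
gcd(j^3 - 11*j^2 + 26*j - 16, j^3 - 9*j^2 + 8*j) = j^2 - 9*j + 8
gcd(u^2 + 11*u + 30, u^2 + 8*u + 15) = u + 5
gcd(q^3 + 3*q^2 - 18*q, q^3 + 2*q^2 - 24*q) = q^2 + 6*q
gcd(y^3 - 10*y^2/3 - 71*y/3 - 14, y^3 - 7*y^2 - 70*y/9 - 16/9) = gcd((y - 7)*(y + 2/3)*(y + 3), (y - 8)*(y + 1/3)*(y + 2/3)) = y + 2/3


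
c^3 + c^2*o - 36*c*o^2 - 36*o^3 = (c - 6*o)*(c + o)*(c + 6*o)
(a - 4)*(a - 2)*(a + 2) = a^3 - 4*a^2 - 4*a + 16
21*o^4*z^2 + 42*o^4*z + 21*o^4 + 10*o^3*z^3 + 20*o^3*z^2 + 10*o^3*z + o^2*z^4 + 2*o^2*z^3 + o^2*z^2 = (3*o + z)*(7*o + z)*(o*z + o)^2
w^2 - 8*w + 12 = (w - 6)*(w - 2)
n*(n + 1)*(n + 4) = n^3 + 5*n^2 + 4*n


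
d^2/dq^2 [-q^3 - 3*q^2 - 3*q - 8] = -6*q - 6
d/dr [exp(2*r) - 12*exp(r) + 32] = 2*(exp(r) - 6)*exp(r)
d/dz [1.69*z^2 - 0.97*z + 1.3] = 3.38*z - 0.97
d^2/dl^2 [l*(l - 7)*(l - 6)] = 6*l - 26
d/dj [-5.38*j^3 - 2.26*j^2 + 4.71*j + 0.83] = -16.14*j^2 - 4.52*j + 4.71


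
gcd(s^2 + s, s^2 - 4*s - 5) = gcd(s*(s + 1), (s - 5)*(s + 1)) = s + 1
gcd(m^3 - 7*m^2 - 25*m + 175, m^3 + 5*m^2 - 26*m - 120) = m - 5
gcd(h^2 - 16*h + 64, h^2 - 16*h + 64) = h^2 - 16*h + 64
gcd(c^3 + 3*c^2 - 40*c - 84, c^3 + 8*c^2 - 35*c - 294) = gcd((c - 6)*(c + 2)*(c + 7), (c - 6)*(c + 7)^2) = c^2 + c - 42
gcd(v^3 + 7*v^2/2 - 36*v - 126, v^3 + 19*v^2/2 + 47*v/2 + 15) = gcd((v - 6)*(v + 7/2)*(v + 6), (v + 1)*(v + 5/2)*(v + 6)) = v + 6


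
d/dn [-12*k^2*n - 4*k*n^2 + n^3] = -12*k^2 - 8*k*n + 3*n^2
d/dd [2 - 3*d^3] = -9*d^2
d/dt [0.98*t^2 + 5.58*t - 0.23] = 1.96*t + 5.58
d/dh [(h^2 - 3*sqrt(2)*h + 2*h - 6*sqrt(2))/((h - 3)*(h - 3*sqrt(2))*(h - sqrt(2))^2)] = (-2*h^4 - 3*h^3 + 12*sqrt(2)*h^3 - 24*h^2 + 23*sqrt(2)*h^2 - 114*h - 72*sqrt(2)*h + 90*sqrt(2) + 216)/(h^7 - 9*sqrt(2)*h^6 - 6*h^6 + 69*h^5 + 54*sqrt(2)*h^5 - 360*h^4 - 173*sqrt(2)*h^4 + 672*h^3 + 552*sqrt(2)*h^3 - 864*sqrt(2)*h^2 - 792*h^2 + 216*sqrt(2)*h + 1188*h - 324*sqrt(2))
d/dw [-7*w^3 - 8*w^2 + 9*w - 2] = -21*w^2 - 16*w + 9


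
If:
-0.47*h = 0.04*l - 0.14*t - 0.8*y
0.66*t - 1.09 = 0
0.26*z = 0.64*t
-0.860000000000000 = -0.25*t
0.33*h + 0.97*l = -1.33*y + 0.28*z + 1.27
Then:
No Solution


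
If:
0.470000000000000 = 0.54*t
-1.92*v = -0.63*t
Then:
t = 0.87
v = 0.29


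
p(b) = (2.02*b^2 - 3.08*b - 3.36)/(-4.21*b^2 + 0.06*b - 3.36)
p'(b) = (4.04*b - 3.08)/(-4.21*b^2 + 0.06*b - 3.36) + (8.42*b - 0.06)*(2.02*b^2 - 3.08*b - 3.36)/(-4.21*b^2 + 0.06*b - 3.36)^2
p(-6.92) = -0.56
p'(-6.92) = -0.01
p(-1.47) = -0.44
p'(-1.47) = 0.28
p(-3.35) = -0.58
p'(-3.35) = 0.00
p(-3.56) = -0.58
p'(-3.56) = -0.00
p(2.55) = -0.06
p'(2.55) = -0.19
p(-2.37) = -0.56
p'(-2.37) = 0.05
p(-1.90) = -0.52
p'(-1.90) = 0.13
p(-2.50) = -0.57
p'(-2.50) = 0.04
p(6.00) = -0.33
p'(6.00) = -0.03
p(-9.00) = -0.55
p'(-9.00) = -0.01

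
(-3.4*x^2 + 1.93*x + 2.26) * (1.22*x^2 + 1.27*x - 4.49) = -4.148*x^4 - 1.9634*x^3 + 20.4743*x^2 - 5.7955*x - 10.1474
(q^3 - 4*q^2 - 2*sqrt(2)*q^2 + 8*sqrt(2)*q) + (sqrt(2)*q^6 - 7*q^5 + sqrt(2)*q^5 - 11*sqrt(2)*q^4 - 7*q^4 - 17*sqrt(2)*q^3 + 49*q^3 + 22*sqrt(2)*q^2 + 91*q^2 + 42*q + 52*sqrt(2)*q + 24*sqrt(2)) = sqrt(2)*q^6 - 7*q^5 + sqrt(2)*q^5 - 11*sqrt(2)*q^4 - 7*q^4 - 17*sqrt(2)*q^3 + 50*q^3 + 20*sqrt(2)*q^2 + 87*q^2 + 42*q + 60*sqrt(2)*q + 24*sqrt(2)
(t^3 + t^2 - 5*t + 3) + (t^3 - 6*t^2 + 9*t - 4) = 2*t^3 - 5*t^2 + 4*t - 1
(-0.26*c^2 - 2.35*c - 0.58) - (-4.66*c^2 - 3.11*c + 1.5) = 4.4*c^2 + 0.76*c - 2.08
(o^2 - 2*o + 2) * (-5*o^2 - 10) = -5*o^4 + 10*o^3 - 20*o^2 + 20*o - 20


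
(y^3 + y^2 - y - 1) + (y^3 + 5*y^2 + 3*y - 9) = 2*y^3 + 6*y^2 + 2*y - 10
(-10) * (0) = 0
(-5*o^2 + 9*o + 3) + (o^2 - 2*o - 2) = -4*o^2 + 7*o + 1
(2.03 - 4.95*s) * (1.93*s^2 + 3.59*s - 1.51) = -9.5535*s^3 - 13.8526*s^2 + 14.7622*s - 3.0653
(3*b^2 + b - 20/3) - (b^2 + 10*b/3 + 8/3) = 2*b^2 - 7*b/3 - 28/3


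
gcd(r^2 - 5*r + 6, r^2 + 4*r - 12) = r - 2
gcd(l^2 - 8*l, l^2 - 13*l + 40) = l - 8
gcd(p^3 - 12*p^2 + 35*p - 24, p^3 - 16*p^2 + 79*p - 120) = p^2 - 11*p + 24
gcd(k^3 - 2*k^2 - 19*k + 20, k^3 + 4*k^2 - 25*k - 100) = k^2 - k - 20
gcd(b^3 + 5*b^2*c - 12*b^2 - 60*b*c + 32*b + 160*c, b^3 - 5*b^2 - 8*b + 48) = b - 4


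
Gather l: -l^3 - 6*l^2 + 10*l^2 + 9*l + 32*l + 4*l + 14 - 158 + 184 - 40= -l^3 + 4*l^2 + 45*l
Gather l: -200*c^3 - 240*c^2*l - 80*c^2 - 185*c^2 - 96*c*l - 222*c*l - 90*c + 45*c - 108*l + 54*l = -200*c^3 - 265*c^2 - 45*c + l*(-240*c^2 - 318*c - 54)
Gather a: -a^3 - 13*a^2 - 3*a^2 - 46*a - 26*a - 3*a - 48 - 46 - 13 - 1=-a^3 - 16*a^2 - 75*a - 108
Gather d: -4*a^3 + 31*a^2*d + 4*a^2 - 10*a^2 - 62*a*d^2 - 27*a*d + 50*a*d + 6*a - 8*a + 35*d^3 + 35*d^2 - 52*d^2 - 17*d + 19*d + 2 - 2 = -4*a^3 - 6*a^2 - 2*a + 35*d^3 + d^2*(-62*a - 17) + d*(31*a^2 + 23*a + 2)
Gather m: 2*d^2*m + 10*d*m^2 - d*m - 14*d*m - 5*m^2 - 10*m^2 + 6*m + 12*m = m^2*(10*d - 15) + m*(2*d^2 - 15*d + 18)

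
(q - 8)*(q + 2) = q^2 - 6*q - 16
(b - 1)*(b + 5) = b^2 + 4*b - 5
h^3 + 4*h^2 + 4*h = h*(h + 2)^2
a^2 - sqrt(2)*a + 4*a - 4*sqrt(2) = (a + 4)*(a - sqrt(2))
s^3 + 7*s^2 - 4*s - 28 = (s - 2)*(s + 2)*(s + 7)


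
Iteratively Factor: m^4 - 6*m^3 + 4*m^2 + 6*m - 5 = (m - 1)*(m^3 - 5*m^2 - m + 5) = (m - 1)*(m + 1)*(m^2 - 6*m + 5) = (m - 5)*(m - 1)*(m + 1)*(m - 1)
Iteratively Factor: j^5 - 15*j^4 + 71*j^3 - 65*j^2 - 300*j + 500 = (j - 2)*(j^4 - 13*j^3 + 45*j^2 + 25*j - 250) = (j - 2)*(j + 2)*(j^3 - 15*j^2 + 75*j - 125) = (j - 5)*(j - 2)*(j + 2)*(j^2 - 10*j + 25) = (j - 5)^2*(j - 2)*(j + 2)*(j - 5)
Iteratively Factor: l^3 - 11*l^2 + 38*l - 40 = (l - 4)*(l^2 - 7*l + 10) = (l - 4)*(l - 2)*(l - 5)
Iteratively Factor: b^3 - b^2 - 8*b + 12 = (b - 2)*(b^2 + b - 6) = (b - 2)^2*(b + 3)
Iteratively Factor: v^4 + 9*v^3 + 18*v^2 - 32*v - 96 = (v + 4)*(v^3 + 5*v^2 - 2*v - 24) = (v + 3)*(v + 4)*(v^2 + 2*v - 8) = (v + 3)*(v + 4)^2*(v - 2)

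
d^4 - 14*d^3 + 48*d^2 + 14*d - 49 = (d - 7)^2*(d - 1)*(d + 1)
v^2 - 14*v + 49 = (v - 7)^2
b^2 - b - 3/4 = (b - 3/2)*(b + 1/2)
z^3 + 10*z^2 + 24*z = z*(z + 4)*(z + 6)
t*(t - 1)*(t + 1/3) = t^3 - 2*t^2/3 - t/3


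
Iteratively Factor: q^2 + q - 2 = (q + 2)*(q - 1)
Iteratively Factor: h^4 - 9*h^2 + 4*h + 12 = (h + 3)*(h^3 - 3*h^2 + 4) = (h - 2)*(h + 3)*(h^2 - h - 2) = (h - 2)^2*(h + 3)*(h + 1)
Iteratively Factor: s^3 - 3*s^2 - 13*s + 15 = (s - 1)*(s^2 - 2*s - 15) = (s - 5)*(s - 1)*(s + 3)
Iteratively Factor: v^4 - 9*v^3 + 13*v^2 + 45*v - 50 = (v + 2)*(v^3 - 11*v^2 + 35*v - 25) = (v - 5)*(v + 2)*(v^2 - 6*v + 5) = (v - 5)*(v - 1)*(v + 2)*(v - 5)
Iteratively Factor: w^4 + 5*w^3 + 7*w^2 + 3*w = (w + 3)*(w^3 + 2*w^2 + w) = (w + 1)*(w + 3)*(w^2 + w) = (w + 1)^2*(w + 3)*(w)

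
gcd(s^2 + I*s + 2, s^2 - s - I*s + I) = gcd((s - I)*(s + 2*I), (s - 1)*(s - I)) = s - I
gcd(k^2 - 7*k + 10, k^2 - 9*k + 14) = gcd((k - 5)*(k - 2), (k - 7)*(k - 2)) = k - 2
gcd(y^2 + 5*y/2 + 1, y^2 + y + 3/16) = 1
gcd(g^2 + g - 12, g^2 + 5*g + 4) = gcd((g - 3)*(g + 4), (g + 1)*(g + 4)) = g + 4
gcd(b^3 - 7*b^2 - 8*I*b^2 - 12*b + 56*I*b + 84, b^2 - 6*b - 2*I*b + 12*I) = b - 2*I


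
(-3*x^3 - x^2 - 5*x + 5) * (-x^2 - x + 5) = 3*x^5 + 4*x^4 - 9*x^3 - 5*x^2 - 30*x + 25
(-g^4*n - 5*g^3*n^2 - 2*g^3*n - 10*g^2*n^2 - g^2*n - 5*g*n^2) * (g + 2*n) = -g^5*n - 7*g^4*n^2 - 2*g^4*n - 10*g^3*n^3 - 14*g^3*n^2 - g^3*n - 20*g^2*n^3 - 7*g^2*n^2 - 10*g*n^3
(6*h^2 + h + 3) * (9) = 54*h^2 + 9*h + 27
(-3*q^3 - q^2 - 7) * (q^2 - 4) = -3*q^5 - q^4 + 12*q^3 - 3*q^2 + 28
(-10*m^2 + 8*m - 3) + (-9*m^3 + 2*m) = -9*m^3 - 10*m^2 + 10*m - 3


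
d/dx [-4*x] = -4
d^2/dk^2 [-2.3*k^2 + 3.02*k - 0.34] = -4.60000000000000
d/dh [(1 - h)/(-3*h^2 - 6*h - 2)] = (3*h^2 + 6*h - 6*(h - 1)*(h + 1) + 2)/(3*h^2 + 6*h + 2)^2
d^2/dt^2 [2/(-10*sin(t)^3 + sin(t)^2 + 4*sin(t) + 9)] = 4*((-7*sin(t) + 45*sin(3*t) - 4*cos(2*t))*(-10*sin(t)^3 + sin(t)^2 + 4*sin(t) + 9)/4 + 4*(-15*sin(t)^2 + sin(t) + 2)^2*cos(t)^2)/(-10*sin(t)^3 + sin(t)^2 + 4*sin(t) + 9)^3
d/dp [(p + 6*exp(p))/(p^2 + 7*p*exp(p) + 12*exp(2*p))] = (-(p + 6*exp(p))*(7*p*exp(p) + 2*p + 24*exp(2*p) + 7*exp(p)) + (6*exp(p) + 1)*(p^2 + 7*p*exp(p) + 12*exp(2*p)))/(p^2 + 7*p*exp(p) + 12*exp(2*p))^2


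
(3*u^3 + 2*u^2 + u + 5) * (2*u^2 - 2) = 6*u^5 + 4*u^4 - 4*u^3 + 6*u^2 - 2*u - 10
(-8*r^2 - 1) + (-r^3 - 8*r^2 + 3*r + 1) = -r^3 - 16*r^2 + 3*r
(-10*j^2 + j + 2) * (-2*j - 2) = 20*j^3 + 18*j^2 - 6*j - 4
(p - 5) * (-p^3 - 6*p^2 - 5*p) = -p^4 - p^3 + 25*p^2 + 25*p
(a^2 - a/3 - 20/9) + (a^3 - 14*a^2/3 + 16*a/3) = a^3 - 11*a^2/3 + 5*a - 20/9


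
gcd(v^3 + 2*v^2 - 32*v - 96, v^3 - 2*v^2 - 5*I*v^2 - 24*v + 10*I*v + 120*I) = v^2 - 2*v - 24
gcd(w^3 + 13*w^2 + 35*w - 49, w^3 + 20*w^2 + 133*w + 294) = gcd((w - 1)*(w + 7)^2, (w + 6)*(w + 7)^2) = w^2 + 14*w + 49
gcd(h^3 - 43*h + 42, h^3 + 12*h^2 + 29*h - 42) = h^2 + 6*h - 7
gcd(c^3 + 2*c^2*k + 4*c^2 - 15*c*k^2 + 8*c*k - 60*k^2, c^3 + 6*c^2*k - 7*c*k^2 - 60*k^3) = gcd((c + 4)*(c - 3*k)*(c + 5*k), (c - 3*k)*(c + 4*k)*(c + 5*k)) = c^2 + 2*c*k - 15*k^2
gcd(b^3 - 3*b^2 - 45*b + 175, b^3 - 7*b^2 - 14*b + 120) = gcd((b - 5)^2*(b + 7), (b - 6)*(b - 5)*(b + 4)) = b - 5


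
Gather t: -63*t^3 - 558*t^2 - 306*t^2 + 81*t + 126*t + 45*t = -63*t^3 - 864*t^2 + 252*t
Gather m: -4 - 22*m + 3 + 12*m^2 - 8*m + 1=12*m^2 - 30*m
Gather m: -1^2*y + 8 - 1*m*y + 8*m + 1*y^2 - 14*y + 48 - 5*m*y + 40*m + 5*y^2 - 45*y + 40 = m*(48 - 6*y) + 6*y^2 - 60*y + 96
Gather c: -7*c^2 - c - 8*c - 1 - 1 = -7*c^2 - 9*c - 2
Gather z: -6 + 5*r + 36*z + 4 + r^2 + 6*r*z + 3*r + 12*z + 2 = r^2 + 8*r + z*(6*r + 48)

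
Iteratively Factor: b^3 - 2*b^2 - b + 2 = (b + 1)*(b^2 - 3*b + 2) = (b - 1)*(b + 1)*(b - 2)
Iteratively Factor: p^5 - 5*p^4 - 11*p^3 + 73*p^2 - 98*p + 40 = (p - 1)*(p^4 - 4*p^3 - 15*p^2 + 58*p - 40) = (p - 2)*(p - 1)*(p^3 - 2*p^2 - 19*p + 20) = (p - 2)*(p - 1)^2*(p^2 - p - 20) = (p - 2)*(p - 1)^2*(p + 4)*(p - 5)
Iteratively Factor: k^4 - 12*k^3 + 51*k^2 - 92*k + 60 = (k - 2)*(k^3 - 10*k^2 + 31*k - 30) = (k - 2)^2*(k^2 - 8*k + 15) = (k - 3)*(k - 2)^2*(k - 5)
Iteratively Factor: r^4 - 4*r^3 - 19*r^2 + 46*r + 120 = (r + 2)*(r^3 - 6*r^2 - 7*r + 60) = (r + 2)*(r + 3)*(r^2 - 9*r + 20) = (r - 5)*(r + 2)*(r + 3)*(r - 4)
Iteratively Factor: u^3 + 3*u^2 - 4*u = (u - 1)*(u^2 + 4*u) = (u - 1)*(u + 4)*(u)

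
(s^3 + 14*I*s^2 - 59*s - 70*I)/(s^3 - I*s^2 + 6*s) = (s^2 + 12*I*s - 35)/(s*(s - 3*I))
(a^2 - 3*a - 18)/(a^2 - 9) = (a - 6)/(a - 3)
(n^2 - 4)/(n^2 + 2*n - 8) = (n + 2)/(n + 4)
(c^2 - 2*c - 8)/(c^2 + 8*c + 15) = (c^2 - 2*c - 8)/(c^2 + 8*c + 15)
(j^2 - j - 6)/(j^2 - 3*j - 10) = (j - 3)/(j - 5)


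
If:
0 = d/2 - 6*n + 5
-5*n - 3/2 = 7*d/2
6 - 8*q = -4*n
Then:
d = -68/47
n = 67/94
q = 52/47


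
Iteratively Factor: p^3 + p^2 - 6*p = (p + 3)*(p^2 - 2*p) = (p - 2)*(p + 3)*(p)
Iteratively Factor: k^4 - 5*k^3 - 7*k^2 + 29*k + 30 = (k + 2)*(k^3 - 7*k^2 + 7*k + 15) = (k - 5)*(k + 2)*(k^2 - 2*k - 3) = (k - 5)*(k - 3)*(k + 2)*(k + 1)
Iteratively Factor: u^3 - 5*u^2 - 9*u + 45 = (u + 3)*(u^2 - 8*u + 15) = (u - 5)*(u + 3)*(u - 3)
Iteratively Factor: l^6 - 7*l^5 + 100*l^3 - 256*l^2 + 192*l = (l - 4)*(l^5 - 3*l^4 - 12*l^3 + 52*l^2 - 48*l) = (l - 4)*(l - 2)*(l^4 - l^3 - 14*l^2 + 24*l) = (l - 4)*(l - 3)*(l - 2)*(l^3 + 2*l^2 - 8*l) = (l - 4)*(l - 3)*(l - 2)^2*(l^2 + 4*l) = (l - 4)*(l - 3)*(l - 2)^2*(l + 4)*(l)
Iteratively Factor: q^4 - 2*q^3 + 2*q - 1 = (q - 1)*(q^3 - q^2 - q + 1) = (q - 1)*(q + 1)*(q^2 - 2*q + 1) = (q - 1)^2*(q + 1)*(q - 1)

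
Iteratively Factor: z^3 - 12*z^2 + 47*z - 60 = (z - 3)*(z^2 - 9*z + 20) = (z - 5)*(z - 3)*(z - 4)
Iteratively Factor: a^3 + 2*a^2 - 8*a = (a - 2)*(a^2 + 4*a) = (a - 2)*(a + 4)*(a)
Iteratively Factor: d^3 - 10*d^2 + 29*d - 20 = (d - 1)*(d^2 - 9*d + 20) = (d - 5)*(d - 1)*(d - 4)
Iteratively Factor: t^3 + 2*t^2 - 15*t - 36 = (t - 4)*(t^2 + 6*t + 9) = (t - 4)*(t + 3)*(t + 3)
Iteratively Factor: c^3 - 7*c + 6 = (c - 2)*(c^2 + 2*c - 3) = (c - 2)*(c + 3)*(c - 1)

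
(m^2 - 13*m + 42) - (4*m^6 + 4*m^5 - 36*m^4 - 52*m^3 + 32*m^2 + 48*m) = -4*m^6 - 4*m^5 + 36*m^4 + 52*m^3 - 31*m^2 - 61*m + 42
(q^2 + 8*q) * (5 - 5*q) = -5*q^3 - 35*q^2 + 40*q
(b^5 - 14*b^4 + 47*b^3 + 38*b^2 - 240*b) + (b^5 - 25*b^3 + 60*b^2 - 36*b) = 2*b^5 - 14*b^4 + 22*b^3 + 98*b^2 - 276*b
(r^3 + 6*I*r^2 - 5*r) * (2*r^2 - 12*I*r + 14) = 2*r^5 + 76*r^3 + 144*I*r^2 - 70*r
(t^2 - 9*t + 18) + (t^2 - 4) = 2*t^2 - 9*t + 14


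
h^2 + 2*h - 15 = (h - 3)*(h + 5)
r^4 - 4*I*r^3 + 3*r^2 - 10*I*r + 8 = (r - 4*I)*(r - 2*I)*(r + I)^2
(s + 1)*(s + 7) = s^2 + 8*s + 7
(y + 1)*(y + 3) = y^2 + 4*y + 3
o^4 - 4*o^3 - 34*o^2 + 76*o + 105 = (o - 7)*(o - 3)*(o + 1)*(o + 5)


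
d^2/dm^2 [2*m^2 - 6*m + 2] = 4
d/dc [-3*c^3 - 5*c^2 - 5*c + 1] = -9*c^2 - 10*c - 5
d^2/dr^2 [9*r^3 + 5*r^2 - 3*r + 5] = 54*r + 10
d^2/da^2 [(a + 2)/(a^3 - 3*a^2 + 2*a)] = 2*(3*a^5 + 3*a^4 - 41*a^3 + 66*a^2 - 36*a + 8)/(a^3*(a^6 - 9*a^5 + 33*a^4 - 63*a^3 + 66*a^2 - 36*a + 8))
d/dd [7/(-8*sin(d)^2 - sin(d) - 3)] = 7*(16*sin(d) + 1)*cos(d)/(8*sin(d)^2 + sin(d) + 3)^2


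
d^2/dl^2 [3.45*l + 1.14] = 0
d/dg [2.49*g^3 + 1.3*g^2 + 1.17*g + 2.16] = 7.47*g^2 + 2.6*g + 1.17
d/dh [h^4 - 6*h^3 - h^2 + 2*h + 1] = 4*h^3 - 18*h^2 - 2*h + 2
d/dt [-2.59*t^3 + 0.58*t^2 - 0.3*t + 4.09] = -7.77*t^2 + 1.16*t - 0.3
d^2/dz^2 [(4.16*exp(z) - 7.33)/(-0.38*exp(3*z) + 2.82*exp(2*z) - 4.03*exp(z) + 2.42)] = (-2.402816*exp(6*z) + 22.899636*exp(5*z) - 94.002596*exp(4*z) + 158.605988*exp(3*z) - 18.9045179999998*exp(2*z) - 121.616427*exp(z) + 47.123934)*exp(z)/(0.054872*exp(9*z) - 1.221624*exp(8*z) + 10.811532*exp(7*z) - 49.3854*exp(6*z) + 130.218774*exp(5*z) - 217.368366*exp(4*z) + 237.141115*exp(3*z) - 167.454078*exp(2*z) + 70.803876*exp(z) - 14.172488)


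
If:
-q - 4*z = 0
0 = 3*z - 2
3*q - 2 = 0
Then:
No Solution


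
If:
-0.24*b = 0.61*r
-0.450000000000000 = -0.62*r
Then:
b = -1.84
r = 0.73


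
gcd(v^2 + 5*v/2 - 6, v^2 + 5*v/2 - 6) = v^2 + 5*v/2 - 6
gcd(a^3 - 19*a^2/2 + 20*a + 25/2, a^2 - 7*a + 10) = a - 5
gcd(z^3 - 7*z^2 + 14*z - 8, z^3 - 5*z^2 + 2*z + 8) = z^2 - 6*z + 8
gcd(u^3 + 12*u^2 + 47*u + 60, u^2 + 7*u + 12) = u^2 + 7*u + 12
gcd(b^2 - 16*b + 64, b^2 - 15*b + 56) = b - 8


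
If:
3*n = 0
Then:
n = 0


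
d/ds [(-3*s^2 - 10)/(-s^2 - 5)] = 10*s/(s^2 + 5)^2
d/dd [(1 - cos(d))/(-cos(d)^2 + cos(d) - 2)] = (cos(d)^2 - 2*cos(d) - 1)*sin(d)/(sin(d)^2 + cos(d) - 3)^2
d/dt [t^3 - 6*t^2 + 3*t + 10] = 3*t^2 - 12*t + 3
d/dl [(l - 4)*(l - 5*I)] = 2*l - 4 - 5*I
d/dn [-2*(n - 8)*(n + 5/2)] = 11 - 4*n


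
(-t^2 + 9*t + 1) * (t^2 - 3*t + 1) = -t^4 + 12*t^3 - 27*t^2 + 6*t + 1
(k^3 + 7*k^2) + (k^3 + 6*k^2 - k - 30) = 2*k^3 + 13*k^2 - k - 30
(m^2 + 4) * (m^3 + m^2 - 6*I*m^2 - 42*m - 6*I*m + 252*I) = m^5 + m^4 - 6*I*m^4 - 38*m^3 - 6*I*m^3 + 4*m^2 + 228*I*m^2 - 168*m - 24*I*m + 1008*I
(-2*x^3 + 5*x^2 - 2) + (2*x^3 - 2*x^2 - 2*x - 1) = 3*x^2 - 2*x - 3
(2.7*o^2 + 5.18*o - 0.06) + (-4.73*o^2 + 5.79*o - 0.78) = -2.03*o^2 + 10.97*o - 0.84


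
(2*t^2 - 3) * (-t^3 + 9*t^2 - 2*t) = -2*t^5 + 18*t^4 - t^3 - 27*t^2 + 6*t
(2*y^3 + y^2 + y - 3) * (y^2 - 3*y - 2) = 2*y^5 - 5*y^4 - 6*y^3 - 8*y^2 + 7*y + 6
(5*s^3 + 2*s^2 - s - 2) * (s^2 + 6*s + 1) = 5*s^5 + 32*s^4 + 16*s^3 - 6*s^2 - 13*s - 2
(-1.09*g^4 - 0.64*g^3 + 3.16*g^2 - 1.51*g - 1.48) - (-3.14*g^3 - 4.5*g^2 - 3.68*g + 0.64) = -1.09*g^4 + 2.5*g^3 + 7.66*g^2 + 2.17*g - 2.12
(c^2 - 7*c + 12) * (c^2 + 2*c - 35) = c^4 - 5*c^3 - 37*c^2 + 269*c - 420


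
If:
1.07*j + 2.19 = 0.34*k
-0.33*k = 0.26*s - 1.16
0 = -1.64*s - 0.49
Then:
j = -0.85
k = 3.75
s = -0.30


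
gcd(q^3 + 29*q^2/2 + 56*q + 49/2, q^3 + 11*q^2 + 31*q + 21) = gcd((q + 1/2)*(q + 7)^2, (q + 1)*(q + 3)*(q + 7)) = q + 7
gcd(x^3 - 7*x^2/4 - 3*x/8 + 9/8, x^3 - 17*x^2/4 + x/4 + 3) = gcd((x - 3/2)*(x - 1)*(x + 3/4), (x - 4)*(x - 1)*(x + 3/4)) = x^2 - x/4 - 3/4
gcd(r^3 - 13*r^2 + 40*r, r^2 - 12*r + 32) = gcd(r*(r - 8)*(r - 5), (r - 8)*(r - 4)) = r - 8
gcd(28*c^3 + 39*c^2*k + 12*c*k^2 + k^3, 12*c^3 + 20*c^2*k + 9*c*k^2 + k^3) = c + k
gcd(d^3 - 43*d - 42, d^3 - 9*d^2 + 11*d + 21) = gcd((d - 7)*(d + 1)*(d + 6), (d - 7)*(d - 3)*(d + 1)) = d^2 - 6*d - 7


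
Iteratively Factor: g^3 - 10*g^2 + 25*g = (g - 5)*(g^2 - 5*g) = g*(g - 5)*(g - 5)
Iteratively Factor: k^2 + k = (k + 1)*(k)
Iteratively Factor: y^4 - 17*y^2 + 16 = (y - 4)*(y^3 + 4*y^2 - y - 4) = (y - 4)*(y + 4)*(y^2 - 1) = (y - 4)*(y + 1)*(y + 4)*(y - 1)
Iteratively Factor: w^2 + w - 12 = (w + 4)*(w - 3)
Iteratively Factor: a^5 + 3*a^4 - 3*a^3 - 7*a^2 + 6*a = (a + 2)*(a^4 + a^3 - 5*a^2 + 3*a) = (a - 1)*(a + 2)*(a^3 + 2*a^2 - 3*a) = (a - 1)*(a + 2)*(a + 3)*(a^2 - a) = (a - 1)^2*(a + 2)*(a + 3)*(a)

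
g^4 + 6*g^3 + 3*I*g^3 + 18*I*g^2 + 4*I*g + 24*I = (g + 6)*(g - I)*(g + 2*I)^2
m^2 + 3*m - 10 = (m - 2)*(m + 5)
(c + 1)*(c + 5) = c^2 + 6*c + 5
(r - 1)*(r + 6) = r^2 + 5*r - 6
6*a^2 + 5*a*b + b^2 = (2*a + b)*(3*a + b)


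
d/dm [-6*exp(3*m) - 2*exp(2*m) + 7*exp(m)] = (-18*exp(2*m) - 4*exp(m) + 7)*exp(m)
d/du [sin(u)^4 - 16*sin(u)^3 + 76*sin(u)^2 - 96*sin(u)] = 4*(sin(u)^3 - 12*sin(u)^2 + 38*sin(u) - 24)*cos(u)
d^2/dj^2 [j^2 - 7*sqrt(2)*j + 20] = 2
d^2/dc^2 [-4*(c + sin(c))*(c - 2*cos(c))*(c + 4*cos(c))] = 4*c^2*sin(c) + 8*c^2*cos(c) + 32*c*sin(c) + 16*c*sin(2*c) - 16*c*cos(c) - 64*c*cos(2*c) - 24*c - 64*sin(2*c) - 72*sin(3*c) - 16*sqrt(2)*sin(c + pi/4) - 16*cos(2*c)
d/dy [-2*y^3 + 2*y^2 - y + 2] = -6*y^2 + 4*y - 1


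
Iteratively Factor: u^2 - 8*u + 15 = (u - 3)*(u - 5)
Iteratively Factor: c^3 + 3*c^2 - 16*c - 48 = (c - 4)*(c^2 + 7*c + 12) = (c - 4)*(c + 3)*(c + 4)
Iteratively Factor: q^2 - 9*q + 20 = (q - 4)*(q - 5)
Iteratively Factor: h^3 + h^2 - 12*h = (h - 3)*(h^2 + 4*h) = h*(h - 3)*(h + 4)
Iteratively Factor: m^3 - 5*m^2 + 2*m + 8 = (m - 4)*(m^2 - m - 2) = (m - 4)*(m - 2)*(m + 1)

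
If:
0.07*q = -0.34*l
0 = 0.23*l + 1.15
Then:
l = -5.00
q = 24.29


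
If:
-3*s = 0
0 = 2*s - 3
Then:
No Solution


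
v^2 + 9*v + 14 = (v + 2)*(v + 7)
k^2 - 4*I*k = k*(k - 4*I)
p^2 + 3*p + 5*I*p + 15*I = (p + 3)*(p + 5*I)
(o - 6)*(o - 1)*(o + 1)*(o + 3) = o^4 - 3*o^3 - 19*o^2 + 3*o + 18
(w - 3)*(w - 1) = w^2 - 4*w + 3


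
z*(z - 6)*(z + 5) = z^3 - z^2 - 30*z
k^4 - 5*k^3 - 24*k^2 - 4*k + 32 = (k - 8)*(k - 1)*(k + 2)^2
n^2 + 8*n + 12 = (n + 2)*(n + 6)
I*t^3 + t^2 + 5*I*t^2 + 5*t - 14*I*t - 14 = (t - 2)*(t + 7)*(I*t + 1)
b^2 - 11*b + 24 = (b - 8)*(b - 3)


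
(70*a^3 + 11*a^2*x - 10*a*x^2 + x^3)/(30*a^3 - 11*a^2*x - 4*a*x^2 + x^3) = (-14*a^2 - 5*a*x + x^2)/(-6*a^2 + a*x + x^2)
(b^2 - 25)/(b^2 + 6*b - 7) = (b^2 - 25)/(b^2 + 6*b - 7)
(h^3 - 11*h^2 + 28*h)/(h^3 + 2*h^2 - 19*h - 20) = h*(h - 7)/(h^2 + 6*h + 5)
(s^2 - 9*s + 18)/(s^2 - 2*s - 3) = (s - 6)/(s + 1)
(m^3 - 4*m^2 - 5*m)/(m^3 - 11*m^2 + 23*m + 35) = m/(m - 7)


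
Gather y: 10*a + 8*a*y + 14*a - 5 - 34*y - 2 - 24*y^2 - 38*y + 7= 24*a - 24*y^2 + y*(8*a - 72)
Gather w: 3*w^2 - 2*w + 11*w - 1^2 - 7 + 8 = 3*w^2 + 9*w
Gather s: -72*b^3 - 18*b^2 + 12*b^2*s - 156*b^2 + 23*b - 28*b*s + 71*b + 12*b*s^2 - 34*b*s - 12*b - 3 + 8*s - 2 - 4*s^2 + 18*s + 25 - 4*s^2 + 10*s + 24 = -72*b^3 - 174*b^2 + 82*b + s^2*(12*b - 8) + s*(12*b^2 - 62*b + 36) + 44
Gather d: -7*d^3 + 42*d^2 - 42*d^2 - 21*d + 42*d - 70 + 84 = -7*d^3 + 21*d + 14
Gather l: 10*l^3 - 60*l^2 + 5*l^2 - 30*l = 10*l^3 - 55*l^2 - 30*l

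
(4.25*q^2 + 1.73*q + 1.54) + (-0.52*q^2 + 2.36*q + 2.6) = 3.73*q^2 + 4.09*q + 4.14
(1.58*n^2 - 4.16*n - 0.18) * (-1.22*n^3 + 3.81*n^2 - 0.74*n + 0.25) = -1.9276*n^5 + 11.095*n^4 - 16.7992*n^3 + 2.7876*n^2 - 0.9068*n - 0.045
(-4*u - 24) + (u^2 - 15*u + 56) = u^2 - 19*u + 32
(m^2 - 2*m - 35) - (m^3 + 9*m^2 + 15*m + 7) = -m^3 - 8*m^2 - 17*m - 42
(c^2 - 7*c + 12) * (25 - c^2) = -c^4 + 7*c^3 + 13*c^2 - 175*c + 300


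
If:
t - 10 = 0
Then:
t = 10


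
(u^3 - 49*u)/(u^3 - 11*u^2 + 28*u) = (u + 7)/(u - 4)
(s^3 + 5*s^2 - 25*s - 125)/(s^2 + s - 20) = (s^2 - 25)/(s - 4)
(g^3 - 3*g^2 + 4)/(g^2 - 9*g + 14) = (g^2 - g - 2)/(g - 7)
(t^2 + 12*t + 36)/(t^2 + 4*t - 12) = (t + 6)/(t - 2)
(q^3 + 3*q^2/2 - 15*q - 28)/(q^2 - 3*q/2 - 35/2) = (q^2 - 2*q - 8)/(q - 5)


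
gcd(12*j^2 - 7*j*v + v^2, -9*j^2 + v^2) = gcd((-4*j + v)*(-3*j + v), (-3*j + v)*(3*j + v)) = -3*j + v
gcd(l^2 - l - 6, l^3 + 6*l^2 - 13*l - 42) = l^2 - l - 6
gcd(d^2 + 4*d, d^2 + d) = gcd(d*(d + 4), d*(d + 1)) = d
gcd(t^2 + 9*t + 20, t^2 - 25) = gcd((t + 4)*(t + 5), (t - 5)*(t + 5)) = t + 5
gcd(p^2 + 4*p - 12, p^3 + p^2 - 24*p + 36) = p^2 + 4*p - 12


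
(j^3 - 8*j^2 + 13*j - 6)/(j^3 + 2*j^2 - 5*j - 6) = (j^3 - 8*j^2 + 13*j - 6)/(j^3 + 2*j^2 - 5*j - 6)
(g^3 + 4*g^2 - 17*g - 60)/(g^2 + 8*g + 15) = g - 4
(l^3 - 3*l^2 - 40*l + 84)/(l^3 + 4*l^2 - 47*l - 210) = (l - 2)/(l + 5)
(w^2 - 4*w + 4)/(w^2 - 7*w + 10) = (w - 2)/(w - 5)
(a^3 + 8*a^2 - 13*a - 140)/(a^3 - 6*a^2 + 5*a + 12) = (a^2 + 12*a + 35)/(a^2 - 2*a - 3)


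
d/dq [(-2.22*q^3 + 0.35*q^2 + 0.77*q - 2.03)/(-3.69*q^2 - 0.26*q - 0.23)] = (8.1918*q^4 + 1.1544*q^3 + 4.2821*q^2 - 15.1424*q - 0.7049)/(13.6161*q^4 + 1.9188*q^3 + 1.765*q^2 + 0.1196*q + 0.0529)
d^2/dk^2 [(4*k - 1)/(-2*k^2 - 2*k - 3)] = 4*(-2*(2*k + 1)^2*(4*k - 1) + 3*(4*k + 1)*(2*k^2 + 2*k + 3))/(2*k^2 + 2*k + 3)^3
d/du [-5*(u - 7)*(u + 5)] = 10 - 10*u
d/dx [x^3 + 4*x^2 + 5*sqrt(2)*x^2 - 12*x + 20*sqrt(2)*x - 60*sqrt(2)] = 3*x^2 + 8*x + 10*sqrt(2)*x - 12 + 20*sqrt(2)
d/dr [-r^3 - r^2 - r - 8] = -3*r^2 - 2*r - 1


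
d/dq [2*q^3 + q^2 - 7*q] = 6*q^2 + 2*q - 7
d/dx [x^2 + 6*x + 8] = 2*x + 6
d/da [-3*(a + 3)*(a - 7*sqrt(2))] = -6*a - 9 + 21*sqrt(2)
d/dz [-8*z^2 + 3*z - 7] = 3 - 16*z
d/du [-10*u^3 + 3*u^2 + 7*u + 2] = -30*u^2 + 6*u + 7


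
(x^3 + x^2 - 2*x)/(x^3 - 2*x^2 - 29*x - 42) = x*(x - 1)/(x^2 - 4*x - 21)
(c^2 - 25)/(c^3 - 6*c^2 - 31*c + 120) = (c - 5)/(c^2 - 11*c + 24)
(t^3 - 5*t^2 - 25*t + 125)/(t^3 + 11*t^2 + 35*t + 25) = (t^2 - 10*t + 25)/(t^2 + 6*t + 5)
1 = 1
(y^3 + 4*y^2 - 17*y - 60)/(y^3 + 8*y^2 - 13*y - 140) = (y + 3)/(y + 7)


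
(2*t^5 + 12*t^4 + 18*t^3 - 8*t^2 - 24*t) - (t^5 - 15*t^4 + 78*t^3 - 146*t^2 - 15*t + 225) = t^5 + 27*t^4 - 60*t^3 + 138*t^2 - 9*t - 225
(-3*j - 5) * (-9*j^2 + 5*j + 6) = 27*j^3 + 30*j^2 - 43*j - 30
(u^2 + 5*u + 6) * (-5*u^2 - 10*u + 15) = -5*u^4 - 35*u^3 - 65*u^2 + 15*u + 90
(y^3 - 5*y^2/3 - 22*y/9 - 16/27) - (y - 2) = y^3 - 5*y^2/3 - 31*y/9 + 38/27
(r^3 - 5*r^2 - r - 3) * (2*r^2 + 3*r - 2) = 2*r^5 - 7*r^4 - 19*r^3 + r^2 - 7*r + 6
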